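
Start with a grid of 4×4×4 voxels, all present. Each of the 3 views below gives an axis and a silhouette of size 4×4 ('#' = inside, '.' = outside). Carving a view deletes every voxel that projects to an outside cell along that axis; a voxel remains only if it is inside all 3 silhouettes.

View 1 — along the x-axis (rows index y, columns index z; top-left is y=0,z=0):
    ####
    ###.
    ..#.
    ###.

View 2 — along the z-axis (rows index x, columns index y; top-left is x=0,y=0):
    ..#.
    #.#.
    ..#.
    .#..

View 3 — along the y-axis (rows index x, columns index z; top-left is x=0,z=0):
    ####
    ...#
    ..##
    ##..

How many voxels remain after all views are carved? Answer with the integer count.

initial block: 4^3 = 64
[1] x-view keeps 11 columns → grid now 44
[2] z-view keeps 5 columns → grid now 10
[3] y-view keeps 9 columns → grid now 5

remaining voxels: 5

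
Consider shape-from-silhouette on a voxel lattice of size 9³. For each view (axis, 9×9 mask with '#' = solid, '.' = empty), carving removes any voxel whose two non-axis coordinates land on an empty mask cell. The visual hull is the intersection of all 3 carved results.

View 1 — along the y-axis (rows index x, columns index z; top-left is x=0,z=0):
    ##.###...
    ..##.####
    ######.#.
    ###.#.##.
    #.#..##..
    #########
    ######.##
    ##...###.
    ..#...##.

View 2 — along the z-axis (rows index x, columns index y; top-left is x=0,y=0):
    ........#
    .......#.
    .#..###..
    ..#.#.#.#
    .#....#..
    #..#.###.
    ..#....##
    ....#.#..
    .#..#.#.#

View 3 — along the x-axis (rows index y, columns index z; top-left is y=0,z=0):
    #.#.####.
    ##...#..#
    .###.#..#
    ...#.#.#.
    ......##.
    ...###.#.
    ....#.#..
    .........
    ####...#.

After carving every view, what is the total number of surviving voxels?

remaining voxels: 58

before carving: 729 voxels (9×9×9)
[1] y-view keeps 53 columns → grid now 477
[2] z-view keeps 26 columns → grid now 162
[3] x-view keeps 31 columns → grid now 58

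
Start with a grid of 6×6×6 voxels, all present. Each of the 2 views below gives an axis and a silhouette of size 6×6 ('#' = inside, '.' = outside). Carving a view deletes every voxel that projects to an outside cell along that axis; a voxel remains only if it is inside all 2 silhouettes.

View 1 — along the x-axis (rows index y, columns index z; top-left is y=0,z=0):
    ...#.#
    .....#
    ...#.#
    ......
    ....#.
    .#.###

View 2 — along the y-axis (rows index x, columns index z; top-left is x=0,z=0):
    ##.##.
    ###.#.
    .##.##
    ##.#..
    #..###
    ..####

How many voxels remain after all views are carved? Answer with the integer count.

|visual hull| = 38

before carving: 216 voxels (6×6×6)
step 1: project along x, AND mask (10/36) → |grid| = 60
step 2: project along y, AND mask (23/36) → |grid| = 38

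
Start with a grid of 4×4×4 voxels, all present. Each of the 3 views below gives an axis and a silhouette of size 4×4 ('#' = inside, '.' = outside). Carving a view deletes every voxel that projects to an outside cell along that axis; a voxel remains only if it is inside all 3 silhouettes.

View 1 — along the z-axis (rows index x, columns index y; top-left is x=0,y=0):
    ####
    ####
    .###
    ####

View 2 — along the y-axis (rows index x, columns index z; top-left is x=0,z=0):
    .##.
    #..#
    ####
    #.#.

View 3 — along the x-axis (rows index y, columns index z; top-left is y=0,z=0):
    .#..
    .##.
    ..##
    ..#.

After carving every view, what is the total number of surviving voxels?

initial block: 4^3 = 64
  1. axis=2 (XY plane), |mask|=15  ⇒  voxels=60
  2. axis=1 (XZ plane), |mask|=10  ⇒  voxels=36
  3. axis=0 (YZ plane), |mask|=6  ⇒  voxels=14

voxel count = 14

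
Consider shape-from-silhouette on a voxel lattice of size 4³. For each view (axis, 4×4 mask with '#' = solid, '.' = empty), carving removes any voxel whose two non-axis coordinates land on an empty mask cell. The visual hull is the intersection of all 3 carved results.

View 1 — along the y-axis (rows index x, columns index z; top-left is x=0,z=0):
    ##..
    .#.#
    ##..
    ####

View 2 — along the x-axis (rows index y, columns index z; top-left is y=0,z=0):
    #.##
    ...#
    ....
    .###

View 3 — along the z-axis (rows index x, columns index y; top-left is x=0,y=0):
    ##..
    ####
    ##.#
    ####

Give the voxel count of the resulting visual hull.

14 voxels

full grid |V| = 64
[1] y-view keeps 10 columns → grid now 40
[2] x-view keeps 7 columns → grid now 15
[3] z-view keeps 13 columns → grid now 14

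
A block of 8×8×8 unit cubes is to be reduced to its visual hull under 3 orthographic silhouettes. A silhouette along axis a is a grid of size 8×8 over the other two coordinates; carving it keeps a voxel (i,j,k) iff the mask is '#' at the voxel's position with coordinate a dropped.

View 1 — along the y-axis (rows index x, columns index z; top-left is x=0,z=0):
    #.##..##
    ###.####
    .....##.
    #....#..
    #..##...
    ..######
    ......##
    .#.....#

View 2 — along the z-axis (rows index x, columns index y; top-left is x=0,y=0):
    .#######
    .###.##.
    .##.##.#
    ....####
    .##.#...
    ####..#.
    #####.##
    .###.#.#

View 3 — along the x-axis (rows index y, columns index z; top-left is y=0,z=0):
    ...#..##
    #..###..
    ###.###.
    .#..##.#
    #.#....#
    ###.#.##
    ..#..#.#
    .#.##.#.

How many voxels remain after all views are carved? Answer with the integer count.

remaining voxels: 82

start: 8×8×8 = 512 voxels
step 1: project along y, AND mask (29/64) → |grid| = 232
step 2: project along z, AND mask (41/64) → |grid| = 151
step 3: project along x, AND mask (33/64) → |grid| = 82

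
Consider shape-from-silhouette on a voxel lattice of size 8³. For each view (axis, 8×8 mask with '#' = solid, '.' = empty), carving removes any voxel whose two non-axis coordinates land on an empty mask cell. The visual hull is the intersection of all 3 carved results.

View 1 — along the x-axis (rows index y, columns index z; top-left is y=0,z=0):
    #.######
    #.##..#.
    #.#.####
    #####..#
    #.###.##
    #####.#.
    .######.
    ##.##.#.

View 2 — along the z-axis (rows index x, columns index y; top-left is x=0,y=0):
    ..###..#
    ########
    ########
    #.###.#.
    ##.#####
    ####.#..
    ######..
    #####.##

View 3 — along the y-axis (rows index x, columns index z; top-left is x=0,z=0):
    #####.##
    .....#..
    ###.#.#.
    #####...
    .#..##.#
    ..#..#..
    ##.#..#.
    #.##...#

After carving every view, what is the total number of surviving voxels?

start: 8×8×8 = 512 voxels
V1 x: intersect with YZ mask (46 set) -- 368 left
V2 z: intersect with XY mask (50 set) -- 290 left
V3 y: intersect with XZ mask (32 set) -- 139 left

voxel count = 139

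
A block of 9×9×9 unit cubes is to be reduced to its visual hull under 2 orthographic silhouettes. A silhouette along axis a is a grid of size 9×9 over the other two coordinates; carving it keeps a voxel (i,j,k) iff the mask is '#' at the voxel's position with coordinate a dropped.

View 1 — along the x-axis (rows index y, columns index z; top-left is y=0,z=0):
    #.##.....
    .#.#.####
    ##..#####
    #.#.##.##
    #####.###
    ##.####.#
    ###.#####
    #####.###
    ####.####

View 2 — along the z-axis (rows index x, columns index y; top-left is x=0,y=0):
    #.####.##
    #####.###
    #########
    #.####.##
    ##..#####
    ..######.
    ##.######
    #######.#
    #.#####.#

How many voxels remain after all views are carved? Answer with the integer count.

before carving: 729 voxels (9×9×9)
carve view 1 (along x, YZ-mask fill 61/81): 549 voxels remain
carve view 2 (along z, XY-mask fill 67/81): 455 voxels remain

455 voxels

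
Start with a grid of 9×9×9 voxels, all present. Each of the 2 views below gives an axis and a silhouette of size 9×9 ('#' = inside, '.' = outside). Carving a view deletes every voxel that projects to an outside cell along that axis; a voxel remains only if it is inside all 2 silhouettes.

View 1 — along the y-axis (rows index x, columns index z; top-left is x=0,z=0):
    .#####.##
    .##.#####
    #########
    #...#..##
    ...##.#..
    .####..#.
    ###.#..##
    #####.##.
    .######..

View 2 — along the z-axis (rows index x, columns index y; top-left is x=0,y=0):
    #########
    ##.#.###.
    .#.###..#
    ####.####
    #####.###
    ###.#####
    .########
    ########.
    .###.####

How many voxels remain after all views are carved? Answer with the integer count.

remaining voxels: 392

initial block: 9^3 = 729
[1] y-view keeps 54 columns → grid now 486
[2] z-view keeps 67 columns → grid now 392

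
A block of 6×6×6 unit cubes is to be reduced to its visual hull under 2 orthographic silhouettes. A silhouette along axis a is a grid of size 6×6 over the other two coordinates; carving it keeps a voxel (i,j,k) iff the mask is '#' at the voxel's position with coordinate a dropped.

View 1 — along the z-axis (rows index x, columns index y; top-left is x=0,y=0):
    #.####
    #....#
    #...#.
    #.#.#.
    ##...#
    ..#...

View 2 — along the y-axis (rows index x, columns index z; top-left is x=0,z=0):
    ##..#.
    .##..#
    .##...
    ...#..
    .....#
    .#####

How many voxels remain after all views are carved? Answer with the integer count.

before carving: 216 voxels (6×6×6)
V1 z: intersect with XY mask (16 set) -- 96 left
V2 y: intersect with XZ mask (15 set) -- 36 left

36 voxels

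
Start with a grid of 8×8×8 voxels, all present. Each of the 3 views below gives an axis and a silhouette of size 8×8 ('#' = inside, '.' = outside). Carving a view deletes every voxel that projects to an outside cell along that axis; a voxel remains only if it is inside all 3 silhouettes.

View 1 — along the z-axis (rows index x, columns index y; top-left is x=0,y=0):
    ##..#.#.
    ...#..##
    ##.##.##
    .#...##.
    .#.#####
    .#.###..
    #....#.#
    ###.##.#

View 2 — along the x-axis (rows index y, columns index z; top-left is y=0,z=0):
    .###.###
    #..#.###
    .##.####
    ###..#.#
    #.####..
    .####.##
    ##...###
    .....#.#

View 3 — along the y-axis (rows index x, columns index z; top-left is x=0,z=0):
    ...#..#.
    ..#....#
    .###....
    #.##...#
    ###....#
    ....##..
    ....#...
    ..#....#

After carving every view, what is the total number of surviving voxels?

before carving: 512 voxels (8×8×8)
  1. axis=2 (XY plane), |mask|=35  ⇒  voxels=280
  2. axis=0 (YZ plane), |mask|=40  ⇒  voxels=170
  3. axis=1 (XZ plane), |mask|=20  ⇒  voxels=57

remaining voxels: 57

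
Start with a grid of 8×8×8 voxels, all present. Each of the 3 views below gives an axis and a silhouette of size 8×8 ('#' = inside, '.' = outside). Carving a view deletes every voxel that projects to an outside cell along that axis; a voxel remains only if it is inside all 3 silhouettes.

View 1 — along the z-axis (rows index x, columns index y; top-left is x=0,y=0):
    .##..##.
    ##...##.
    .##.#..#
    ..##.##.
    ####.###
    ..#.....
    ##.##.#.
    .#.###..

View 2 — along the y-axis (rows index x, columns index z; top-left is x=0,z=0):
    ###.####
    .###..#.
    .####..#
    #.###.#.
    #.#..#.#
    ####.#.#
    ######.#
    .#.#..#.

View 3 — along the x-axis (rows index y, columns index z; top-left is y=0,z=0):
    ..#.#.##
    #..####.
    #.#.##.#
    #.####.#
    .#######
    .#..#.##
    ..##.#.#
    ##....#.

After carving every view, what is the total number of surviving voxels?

voxel count = 98

full grid |V| = 512
  1. axis=2 (XY plane), |mask|=33  ⇒  voxels=264
  2. axis=1 (XZ plane), |mask|=41  ⇒  voxels=165
  3. axis=0 (YZ plane), |mask|=38  ⇒  voxels=98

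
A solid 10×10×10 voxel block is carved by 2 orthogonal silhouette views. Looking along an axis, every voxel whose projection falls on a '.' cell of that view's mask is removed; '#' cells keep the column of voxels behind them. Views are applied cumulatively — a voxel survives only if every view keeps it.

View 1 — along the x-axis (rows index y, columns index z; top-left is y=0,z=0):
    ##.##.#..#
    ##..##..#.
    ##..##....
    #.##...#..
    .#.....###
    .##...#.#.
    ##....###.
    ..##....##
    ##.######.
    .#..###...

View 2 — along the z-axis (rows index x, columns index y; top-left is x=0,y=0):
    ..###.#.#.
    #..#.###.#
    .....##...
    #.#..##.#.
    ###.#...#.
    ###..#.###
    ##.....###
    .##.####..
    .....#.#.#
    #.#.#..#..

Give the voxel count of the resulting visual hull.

voxel count = 233

full grid |V| = 1000
after view 1 [x-axis, 48 of 100 cells solid] → remaining = 480
after view 2 [z-axis, 48 of 100 cells solid] → remaining = 233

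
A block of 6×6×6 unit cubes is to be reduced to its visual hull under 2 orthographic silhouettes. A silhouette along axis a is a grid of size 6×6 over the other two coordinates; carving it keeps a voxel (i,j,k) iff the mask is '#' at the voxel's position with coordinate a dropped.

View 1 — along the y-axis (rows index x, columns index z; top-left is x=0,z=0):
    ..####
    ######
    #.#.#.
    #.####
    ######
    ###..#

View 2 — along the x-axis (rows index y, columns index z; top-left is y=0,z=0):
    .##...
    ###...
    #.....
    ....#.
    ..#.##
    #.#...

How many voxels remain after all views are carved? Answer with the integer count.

|visual hull| = 60

before carving: 216 voxels (6×6×6)
carve view 1 (along y, XZ-mask fill 28/36): 168 voxels remain
carve view 2 (along x, YZ-mask fill 12/36): 60 voxels remain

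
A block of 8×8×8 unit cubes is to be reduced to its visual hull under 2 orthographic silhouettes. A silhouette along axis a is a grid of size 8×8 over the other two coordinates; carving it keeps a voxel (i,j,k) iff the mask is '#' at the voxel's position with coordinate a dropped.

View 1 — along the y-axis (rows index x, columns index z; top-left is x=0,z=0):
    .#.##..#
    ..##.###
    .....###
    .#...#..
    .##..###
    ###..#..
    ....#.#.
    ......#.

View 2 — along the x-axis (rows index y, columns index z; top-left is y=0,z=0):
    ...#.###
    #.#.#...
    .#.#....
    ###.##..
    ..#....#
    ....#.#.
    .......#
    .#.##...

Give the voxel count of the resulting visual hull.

remaining voxels: 69

initial block: 8^3 = 512
after view 1 [y-axis, 26 of 64 cells solid] → remaining = 208
after view 2 [x-axis, 22 of 64 cells solid] → remaining = 69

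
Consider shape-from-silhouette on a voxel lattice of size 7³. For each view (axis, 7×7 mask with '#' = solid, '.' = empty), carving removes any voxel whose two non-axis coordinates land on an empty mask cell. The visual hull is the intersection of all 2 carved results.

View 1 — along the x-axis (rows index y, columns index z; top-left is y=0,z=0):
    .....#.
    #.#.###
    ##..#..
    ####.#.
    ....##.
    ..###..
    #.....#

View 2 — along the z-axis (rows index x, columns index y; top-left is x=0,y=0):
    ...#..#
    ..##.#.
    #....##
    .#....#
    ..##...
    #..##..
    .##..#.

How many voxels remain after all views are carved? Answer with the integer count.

voxel count = 58

before carving: 343 voxels (7×7×7)
  1. axis=0 (YZ plane), |mask|=21  ⇒  voxels=147
  2. axis=2 (XY plane), |mask|=18  ⇒  voxels=58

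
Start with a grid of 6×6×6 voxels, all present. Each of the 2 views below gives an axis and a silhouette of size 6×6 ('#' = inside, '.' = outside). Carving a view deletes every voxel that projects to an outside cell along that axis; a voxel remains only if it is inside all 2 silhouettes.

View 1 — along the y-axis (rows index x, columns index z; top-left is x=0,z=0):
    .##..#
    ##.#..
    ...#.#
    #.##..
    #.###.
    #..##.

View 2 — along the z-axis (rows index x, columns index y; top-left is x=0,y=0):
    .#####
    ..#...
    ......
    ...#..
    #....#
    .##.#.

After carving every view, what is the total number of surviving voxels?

remaining voxels: 38

initial block: 6^3 = 216
carve view 1 (along y, XZ-mask fill 18/36): 108 voxels remain
carve view 2 (along z, XY-mask fill 12/36): 38 voxels remain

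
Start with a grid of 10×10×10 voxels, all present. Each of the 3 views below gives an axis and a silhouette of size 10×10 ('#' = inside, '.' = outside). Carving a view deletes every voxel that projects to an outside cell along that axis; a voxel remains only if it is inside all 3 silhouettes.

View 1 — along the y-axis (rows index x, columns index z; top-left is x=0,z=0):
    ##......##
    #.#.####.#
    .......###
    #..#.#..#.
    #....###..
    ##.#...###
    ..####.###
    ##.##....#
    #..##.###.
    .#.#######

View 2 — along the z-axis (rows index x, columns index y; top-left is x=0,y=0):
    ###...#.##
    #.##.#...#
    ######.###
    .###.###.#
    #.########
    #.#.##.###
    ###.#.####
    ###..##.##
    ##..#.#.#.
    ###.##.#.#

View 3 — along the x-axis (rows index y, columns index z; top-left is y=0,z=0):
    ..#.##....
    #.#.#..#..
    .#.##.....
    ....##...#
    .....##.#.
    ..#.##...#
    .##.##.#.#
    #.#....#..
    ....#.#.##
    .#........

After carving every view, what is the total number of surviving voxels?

|visual hull| = 110

start: 10×10×10 = 1000 voxels
step 1: project along y, AND mask (54/100) → |grid| = 540
step 2: project along z, AND mask (70/100) → |grid| = 369
step 3: project along x, AND mask (34/100) → |grid| = 110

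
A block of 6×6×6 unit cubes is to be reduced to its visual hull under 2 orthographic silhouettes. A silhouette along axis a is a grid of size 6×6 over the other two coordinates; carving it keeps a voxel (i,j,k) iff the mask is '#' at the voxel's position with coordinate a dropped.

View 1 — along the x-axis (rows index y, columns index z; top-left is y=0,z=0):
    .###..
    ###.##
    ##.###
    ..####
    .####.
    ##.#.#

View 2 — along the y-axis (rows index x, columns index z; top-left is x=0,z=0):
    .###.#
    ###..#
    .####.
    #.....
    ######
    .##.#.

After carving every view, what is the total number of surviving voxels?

voxel count = 93

start: 6×6×6 = 216 voxels
[1] x-view keeps 25 columns → grid now 150
[2] y-view keeps 22 columns → grid now 93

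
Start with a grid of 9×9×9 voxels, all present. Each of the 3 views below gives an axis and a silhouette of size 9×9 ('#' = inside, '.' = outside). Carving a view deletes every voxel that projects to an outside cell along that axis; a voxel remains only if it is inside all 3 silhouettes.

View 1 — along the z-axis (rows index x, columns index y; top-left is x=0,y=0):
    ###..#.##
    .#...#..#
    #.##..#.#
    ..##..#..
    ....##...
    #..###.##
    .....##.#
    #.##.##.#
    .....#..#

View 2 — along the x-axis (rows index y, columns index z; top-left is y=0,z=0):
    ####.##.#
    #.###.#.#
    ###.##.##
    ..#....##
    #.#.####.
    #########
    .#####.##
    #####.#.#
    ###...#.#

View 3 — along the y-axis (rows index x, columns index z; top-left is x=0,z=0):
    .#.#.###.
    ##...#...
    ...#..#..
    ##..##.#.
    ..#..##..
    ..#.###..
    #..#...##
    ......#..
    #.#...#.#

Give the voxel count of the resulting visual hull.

before carving: 729 voxels (9×9×9)
[1] z-view keeps 36 columns → grid now 324
[2] x-view keeps 57 columns → grid now 232
[3] y-view keeps 31 columns → grid now 82

remaining voxels: 82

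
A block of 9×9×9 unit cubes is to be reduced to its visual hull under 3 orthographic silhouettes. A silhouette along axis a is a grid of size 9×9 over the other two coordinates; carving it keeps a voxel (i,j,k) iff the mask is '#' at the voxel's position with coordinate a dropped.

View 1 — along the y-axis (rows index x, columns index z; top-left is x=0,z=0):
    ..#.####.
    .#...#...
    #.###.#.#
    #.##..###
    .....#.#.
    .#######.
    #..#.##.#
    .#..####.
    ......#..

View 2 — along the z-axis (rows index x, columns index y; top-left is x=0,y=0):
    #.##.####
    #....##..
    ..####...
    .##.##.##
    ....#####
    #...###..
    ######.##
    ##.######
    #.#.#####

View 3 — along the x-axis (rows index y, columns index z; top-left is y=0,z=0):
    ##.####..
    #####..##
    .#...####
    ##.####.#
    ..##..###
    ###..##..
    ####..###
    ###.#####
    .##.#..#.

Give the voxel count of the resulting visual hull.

|visual hull| = 147

full grid |V| = 729
[1] y-view keeps 39 columns → grid now 351
[2] z-view keeps 52 columns → grid now 226
[3] x-view keeps 54 columns → grid now 147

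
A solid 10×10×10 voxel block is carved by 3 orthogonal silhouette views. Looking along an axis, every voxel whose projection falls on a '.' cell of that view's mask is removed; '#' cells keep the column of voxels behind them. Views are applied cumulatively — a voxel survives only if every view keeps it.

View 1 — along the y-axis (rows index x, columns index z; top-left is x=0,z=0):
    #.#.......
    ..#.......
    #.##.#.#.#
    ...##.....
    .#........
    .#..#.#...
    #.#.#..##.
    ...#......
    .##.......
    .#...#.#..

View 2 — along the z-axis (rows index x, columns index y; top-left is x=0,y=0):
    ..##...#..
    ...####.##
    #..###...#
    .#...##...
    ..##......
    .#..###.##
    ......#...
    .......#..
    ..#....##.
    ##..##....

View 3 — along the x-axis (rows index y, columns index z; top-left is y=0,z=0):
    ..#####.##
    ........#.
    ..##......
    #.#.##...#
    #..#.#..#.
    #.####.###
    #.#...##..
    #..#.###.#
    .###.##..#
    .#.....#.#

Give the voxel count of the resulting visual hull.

start: 10×10×10 = 1000 voxels
[1] y-view keeps 26 columns → grid now 260
[2] z-view keeps 34 columns → grid now 92
[3] x-view keeps 46 columns → grid now 45

45 voxels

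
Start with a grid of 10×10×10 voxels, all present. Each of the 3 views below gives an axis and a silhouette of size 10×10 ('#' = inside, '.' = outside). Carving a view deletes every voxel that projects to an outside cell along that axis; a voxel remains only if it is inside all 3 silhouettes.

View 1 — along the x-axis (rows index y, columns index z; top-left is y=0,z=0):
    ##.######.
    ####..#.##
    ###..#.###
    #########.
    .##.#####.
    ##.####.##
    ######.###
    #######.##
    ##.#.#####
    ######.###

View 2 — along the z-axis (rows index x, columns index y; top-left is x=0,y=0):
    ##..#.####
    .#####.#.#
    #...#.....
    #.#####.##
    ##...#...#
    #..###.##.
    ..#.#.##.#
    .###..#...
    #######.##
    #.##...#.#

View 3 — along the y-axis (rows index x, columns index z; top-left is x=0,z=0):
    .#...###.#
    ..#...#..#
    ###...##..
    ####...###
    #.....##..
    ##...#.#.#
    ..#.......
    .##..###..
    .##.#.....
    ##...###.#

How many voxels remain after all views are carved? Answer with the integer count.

start: 10×10×10 = 1000 voxels
  1. axis=0 (YZ plane), |mask|=81  ⇒  voxels=810
  2. axis=2 (XY plane), |mask|=57  ⇒  voxels=461
  3. axis=1 (XZ plane), |mask|=43  ⇒  voxels=198

198 voxels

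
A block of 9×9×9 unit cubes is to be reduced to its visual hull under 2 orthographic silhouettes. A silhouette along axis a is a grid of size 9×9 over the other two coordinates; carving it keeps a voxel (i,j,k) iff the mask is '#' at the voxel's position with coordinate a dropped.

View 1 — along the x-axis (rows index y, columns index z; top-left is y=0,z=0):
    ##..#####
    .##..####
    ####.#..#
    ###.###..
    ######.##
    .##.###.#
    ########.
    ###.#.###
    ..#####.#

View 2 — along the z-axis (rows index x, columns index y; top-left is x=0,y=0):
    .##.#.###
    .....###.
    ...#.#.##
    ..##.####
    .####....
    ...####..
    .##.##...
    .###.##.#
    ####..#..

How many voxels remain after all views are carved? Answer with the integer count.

remaining voxels: 277

start: 9×9×9 = 729 voxels
step 1: project along x, AND mask (60/81) → |grid| = 540
step 2: project along z, AND mask (42/81) → |grid| = 277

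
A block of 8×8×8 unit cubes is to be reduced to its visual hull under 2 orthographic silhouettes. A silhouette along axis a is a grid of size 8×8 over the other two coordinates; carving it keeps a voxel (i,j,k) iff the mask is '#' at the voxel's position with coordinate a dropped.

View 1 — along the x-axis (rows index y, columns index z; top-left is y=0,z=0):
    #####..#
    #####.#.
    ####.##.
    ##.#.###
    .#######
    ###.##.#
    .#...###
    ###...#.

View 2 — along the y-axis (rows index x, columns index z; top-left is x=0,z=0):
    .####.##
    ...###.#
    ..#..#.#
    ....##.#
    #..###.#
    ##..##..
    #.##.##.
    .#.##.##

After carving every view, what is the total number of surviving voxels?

|visual hull| = 187

start: 8×8×8 = 512 voxels
step 1: project along x, AND mask (45/64) → |grid| = 360
step 2: project along y, AND mask (35/64) → |grid| = 187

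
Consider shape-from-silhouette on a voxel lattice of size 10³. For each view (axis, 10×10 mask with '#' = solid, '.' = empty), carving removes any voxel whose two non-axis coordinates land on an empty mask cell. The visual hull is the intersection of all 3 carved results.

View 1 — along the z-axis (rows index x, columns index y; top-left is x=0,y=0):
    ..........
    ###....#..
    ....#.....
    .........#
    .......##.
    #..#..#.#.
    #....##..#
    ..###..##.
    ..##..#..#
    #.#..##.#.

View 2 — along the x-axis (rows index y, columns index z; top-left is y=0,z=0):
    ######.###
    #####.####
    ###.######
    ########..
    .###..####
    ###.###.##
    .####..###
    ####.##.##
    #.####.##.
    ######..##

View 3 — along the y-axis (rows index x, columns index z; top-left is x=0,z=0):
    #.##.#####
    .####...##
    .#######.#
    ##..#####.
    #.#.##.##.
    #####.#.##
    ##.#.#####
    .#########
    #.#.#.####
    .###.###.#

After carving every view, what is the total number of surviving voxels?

|visual hull| = 174

initial block: 10^3 = 1000
step 1: project along z, AND mask (30/100) → |grid| = 300
step 2: project along x, AND mask (80/100) → |grid| = 239
step 3: project along y, AND mask (74/100) → |grid| = 174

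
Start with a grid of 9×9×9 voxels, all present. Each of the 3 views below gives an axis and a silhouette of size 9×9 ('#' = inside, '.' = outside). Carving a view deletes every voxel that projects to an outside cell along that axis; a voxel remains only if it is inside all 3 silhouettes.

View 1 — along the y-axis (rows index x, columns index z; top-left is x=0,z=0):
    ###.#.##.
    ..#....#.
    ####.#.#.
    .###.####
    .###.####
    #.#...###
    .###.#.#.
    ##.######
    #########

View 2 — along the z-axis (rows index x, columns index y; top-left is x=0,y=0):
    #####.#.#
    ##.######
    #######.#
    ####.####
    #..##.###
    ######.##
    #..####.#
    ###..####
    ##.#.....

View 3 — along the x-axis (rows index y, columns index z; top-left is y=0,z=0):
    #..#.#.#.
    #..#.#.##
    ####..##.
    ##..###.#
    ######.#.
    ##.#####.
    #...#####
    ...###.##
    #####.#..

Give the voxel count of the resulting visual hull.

|visual hull| = 220

initial block: 9^3 = 729
step 1: project along y, AND mask (55/81) → |grid| = 495
step 2: project along z, AND mask (61/81) → |grid| = 357
step 3: project along x, AND mask (52/81) → |grid| = 220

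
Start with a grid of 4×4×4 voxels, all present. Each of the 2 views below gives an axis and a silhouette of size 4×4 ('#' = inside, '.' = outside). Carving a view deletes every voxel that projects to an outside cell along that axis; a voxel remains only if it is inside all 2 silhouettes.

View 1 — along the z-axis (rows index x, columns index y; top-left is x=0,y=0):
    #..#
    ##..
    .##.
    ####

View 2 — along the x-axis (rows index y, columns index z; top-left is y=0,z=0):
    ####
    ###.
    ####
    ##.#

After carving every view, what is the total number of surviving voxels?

start: 4×4×4 = 64 voxels
carve view 1 (along z, XY-mask fill 10/16): 40 voxels remain
carve view 2 (along x, YZ-mask fill 14/16): 35 voxels remain

35 voxels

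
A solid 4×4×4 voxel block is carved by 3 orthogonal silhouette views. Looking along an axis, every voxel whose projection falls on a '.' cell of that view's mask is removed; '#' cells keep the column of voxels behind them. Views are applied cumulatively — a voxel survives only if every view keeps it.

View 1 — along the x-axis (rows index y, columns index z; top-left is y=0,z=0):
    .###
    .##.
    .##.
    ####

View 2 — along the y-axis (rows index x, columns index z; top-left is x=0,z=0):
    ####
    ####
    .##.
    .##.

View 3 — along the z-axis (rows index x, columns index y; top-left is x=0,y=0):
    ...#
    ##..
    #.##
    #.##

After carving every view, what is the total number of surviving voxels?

21 voxels

before carving: 64 voxels (4×4×4)
[1] x-view keeps 11 columns → grid now 44
[2] y-view keeps 12 columns → grid now 38
[3] z-view keeps 9 columns → grid now 21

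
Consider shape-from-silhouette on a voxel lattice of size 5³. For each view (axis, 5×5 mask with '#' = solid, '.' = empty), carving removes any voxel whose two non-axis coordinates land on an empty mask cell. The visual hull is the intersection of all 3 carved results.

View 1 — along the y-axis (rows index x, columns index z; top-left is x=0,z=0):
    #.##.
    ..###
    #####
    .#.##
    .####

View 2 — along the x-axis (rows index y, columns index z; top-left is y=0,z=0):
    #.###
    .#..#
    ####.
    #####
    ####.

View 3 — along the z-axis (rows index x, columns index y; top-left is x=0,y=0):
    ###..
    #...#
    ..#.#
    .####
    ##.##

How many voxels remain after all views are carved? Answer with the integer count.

remaining voxels: 40

initial block: 5^3 = 125
step 1: project along y, AND mask (18/25) → |grid| = 90
step 2: project along x, AND mask (19/25) → |grid| = 68
step 3: project along z, AND mask (15/25) → |grid| = 40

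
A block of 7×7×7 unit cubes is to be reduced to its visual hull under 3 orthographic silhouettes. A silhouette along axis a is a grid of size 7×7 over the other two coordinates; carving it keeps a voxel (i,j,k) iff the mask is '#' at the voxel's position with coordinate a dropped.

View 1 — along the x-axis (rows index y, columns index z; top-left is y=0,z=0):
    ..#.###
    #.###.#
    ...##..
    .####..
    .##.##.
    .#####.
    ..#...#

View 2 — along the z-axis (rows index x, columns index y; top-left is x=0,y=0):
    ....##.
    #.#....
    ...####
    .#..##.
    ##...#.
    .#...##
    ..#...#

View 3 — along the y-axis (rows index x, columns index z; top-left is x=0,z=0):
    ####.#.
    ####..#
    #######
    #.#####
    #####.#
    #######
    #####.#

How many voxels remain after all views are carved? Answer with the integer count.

before carving: 343 voxels (7×7×7)
carve view 1 (along x, YZ-mask fill 26/49): 182 voxels remain
carve view 2 (along z, XY-mask fill 19/49): 74 voxels remain
carve view 3 (along y, XZ-mask fill 42/49): 65 voxels remain

|visual hull| = 65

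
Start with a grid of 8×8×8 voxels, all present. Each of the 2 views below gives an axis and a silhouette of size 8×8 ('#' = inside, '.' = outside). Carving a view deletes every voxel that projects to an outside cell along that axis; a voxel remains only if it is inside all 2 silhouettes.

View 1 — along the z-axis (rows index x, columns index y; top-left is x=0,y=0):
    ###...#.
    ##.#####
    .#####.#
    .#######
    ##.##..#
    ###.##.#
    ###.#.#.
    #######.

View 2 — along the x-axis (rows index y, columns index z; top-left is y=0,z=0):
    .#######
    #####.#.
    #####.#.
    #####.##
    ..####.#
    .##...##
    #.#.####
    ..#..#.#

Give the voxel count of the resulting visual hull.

remaining voxels: 261

initial block: 8^3 = 512
carve view 1 (along z, XY-mask fill 47/64): 376 voxels remain
carve view 2 (along x, YZ-mask fill 44/64): 261 voxels remain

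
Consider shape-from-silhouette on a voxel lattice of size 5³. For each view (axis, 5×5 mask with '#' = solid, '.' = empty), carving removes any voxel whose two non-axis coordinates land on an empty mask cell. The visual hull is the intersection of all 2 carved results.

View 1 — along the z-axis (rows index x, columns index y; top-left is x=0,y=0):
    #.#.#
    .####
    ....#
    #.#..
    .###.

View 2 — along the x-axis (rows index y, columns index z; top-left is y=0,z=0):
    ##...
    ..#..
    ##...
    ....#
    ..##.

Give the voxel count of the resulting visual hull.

voxel count = 22

initial block: 5^3 = 125
carve view 1 (along z, XY-mask fill 13/25): 65 voxels remain
carve view 2 (along x, YZ-mask fill 8/25): 22 voxels remain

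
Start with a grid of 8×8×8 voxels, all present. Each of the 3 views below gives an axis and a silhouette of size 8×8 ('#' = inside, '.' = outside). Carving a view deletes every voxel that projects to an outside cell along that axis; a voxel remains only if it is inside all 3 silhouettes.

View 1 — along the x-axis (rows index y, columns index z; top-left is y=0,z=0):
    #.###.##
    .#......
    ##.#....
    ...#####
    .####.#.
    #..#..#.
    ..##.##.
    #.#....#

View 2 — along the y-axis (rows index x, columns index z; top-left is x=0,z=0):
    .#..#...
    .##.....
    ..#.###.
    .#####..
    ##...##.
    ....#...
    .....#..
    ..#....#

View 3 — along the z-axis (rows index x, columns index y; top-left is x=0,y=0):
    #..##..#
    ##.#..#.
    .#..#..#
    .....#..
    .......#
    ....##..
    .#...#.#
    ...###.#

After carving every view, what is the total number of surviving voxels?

remaining voxels: 18

initial block: 8^3 = 512
  1. axis=0 (YZ plane), |mask|=30  ⇒  voxels=240
  2. axis=1 (XZ plane), |mask|=21  ⇒  voxels=71
  3. axis=2 (XY plane), |mask|=22  ⇒  voxels=18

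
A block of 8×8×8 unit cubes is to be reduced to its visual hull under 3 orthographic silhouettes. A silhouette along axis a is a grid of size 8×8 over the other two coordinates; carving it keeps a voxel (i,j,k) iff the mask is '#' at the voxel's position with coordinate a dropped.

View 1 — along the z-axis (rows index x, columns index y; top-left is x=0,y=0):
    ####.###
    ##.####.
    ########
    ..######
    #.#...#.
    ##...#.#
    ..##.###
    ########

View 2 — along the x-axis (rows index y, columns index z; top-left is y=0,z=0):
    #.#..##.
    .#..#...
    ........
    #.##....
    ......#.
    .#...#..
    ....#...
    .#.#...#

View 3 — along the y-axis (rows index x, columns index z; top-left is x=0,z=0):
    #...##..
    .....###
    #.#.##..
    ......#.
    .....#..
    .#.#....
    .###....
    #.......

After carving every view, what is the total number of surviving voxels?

31 voxels

before carving: 512 voxels (8×8×8)
  1. axis=2 (XY plane), |mask|=47  ⇒  voxels=376
  2. axis=0 (YZ plane), |mask|=16  ⇒  voxels=95
  3. axis=1 (XZ plane), |mask|=18  ⇒  voxels=31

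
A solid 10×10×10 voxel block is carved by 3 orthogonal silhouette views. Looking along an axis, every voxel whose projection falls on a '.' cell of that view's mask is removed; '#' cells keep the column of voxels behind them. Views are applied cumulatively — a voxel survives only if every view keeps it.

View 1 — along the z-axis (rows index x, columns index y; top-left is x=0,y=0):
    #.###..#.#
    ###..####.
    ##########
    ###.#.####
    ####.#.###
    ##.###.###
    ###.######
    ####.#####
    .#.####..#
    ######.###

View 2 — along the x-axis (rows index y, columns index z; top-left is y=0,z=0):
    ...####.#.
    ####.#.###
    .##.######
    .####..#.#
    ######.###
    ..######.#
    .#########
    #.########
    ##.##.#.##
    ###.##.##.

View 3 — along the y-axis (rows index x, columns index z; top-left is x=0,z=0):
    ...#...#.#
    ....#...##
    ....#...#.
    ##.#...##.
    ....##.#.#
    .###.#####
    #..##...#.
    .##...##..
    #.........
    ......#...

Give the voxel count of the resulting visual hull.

voxel count = 212

initial block: 10^3 = 1000
V1 z: intersect with XY mask (80 set) -- 800 left
V2 x: intersect with YZ mask (75 set) -- 596 left
V3 y: intersect with XZ mask (35 set) -- 212 left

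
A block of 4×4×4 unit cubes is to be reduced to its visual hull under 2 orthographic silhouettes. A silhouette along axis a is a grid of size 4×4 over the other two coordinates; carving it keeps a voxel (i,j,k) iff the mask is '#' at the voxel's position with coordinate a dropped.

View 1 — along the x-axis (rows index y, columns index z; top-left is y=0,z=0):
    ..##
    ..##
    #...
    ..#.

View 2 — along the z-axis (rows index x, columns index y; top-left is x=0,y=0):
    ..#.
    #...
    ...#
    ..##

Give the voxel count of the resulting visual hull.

initial block: 4^3 = 64
step 1: project along x, AND mask (6/16) → |grid| = 24
step 2: project along z, AND mask (5/16) → |grid| = 6

|visual hull| = 6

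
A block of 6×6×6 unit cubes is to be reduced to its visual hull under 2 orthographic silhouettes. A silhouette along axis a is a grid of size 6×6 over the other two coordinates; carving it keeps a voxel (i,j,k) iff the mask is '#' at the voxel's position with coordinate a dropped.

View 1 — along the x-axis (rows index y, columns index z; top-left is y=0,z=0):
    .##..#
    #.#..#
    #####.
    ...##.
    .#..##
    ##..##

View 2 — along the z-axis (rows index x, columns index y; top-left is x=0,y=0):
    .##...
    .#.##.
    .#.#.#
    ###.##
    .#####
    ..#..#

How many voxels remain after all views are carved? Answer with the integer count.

voxel count = 69

start: 6×6×6 = 216 voxels
V1 x: intersect with YZ mask (20 set) -- 120 left
V2 z: intersect with XY mask (20 set) -- 69 left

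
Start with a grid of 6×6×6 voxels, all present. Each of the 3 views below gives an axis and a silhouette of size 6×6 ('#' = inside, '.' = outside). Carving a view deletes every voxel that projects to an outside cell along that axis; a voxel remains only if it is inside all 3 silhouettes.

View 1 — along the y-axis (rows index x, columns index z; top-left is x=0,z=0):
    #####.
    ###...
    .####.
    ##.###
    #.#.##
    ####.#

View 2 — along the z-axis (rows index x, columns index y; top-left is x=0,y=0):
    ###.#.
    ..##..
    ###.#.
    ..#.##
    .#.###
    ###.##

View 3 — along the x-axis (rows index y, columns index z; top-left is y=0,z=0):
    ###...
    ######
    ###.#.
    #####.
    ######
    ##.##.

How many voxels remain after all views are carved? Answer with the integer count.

start: 6×6×6 = 216 voxels
[1] y-view keeps 26 columns → grid now 156
[2] z-view keeps 22 columns → grid now 98
[3] x-view keeps 28 columns → grid now 80

voxel count = 80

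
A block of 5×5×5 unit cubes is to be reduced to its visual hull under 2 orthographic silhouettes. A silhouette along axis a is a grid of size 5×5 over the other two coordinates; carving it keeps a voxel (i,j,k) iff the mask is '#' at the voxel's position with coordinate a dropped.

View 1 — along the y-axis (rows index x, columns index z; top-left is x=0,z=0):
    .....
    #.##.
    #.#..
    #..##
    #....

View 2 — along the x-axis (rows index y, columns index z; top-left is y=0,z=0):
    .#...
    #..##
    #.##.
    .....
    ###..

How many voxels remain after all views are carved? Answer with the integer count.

start: 5×5×5 = 125 voxels
  1. axis=1 (XZ plane), |mask|=9  ⇒  voxels=45
  2. axis=0 (YZ plane), |mask|=10  ⇒  voxels=21

21 voxels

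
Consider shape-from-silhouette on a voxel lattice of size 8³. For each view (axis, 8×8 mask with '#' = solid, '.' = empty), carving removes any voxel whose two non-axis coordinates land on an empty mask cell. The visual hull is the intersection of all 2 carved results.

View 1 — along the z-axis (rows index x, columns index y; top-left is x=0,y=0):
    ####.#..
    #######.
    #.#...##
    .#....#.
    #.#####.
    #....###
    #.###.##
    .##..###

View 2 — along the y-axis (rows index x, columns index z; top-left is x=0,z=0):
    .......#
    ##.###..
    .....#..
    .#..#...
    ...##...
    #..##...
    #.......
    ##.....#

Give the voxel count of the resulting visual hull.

|visual hull| = 93

start: 8×8×8 = 512 voxels
carve view 1 (along z, XY-mask fill 39/64): 312 voxels remain
carve view 2 (along y, XZ-mask fill 18/64): 93 voxels remain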